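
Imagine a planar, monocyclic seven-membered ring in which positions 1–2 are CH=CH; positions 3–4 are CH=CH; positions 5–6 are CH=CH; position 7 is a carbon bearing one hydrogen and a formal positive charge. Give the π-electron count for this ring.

6

The p orbitals form a continuous loop: the double-bond atoms are sp², each contributing one p electron; the carbocation has an empty p orbital. The ring is fully conjugated.
π-electron count: 3 × 2 = 6 from the double-bond units + 0 from the CH(+) atom = 6.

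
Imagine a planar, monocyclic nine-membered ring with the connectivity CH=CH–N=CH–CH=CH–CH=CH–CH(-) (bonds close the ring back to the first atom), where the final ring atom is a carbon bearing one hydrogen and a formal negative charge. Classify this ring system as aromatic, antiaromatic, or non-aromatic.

Aromatic

The p orbitals form a continuous loop: the double-bond atoms are sp², each contributing one p electron; each =N– nitrogen is pyridine-type (lone pair in the sp² plane, one electron in the p orbital); the carbanion's lone pair occupies the p orbital. The ring is fully conjugated.
Adding the contributions, 4 × 2 = 8 from the double-bond units + 2 from the CH(-) atom = 10.
That gives a 4n+2 count (10, n = 2).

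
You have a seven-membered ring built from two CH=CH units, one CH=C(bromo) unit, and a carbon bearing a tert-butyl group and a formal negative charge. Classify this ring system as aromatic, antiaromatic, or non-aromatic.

Antiaromatic

The p orbitals form a continuous loop: every atom in a ring double bond is sp² and brings one electron to the p orbital; the carbanion's lone pair occupies the p orbital. The ring is fully conjugated.
Adding the contributions, 3 × 2 = 6 from the double-bond units + 2 from the C(tert-butyl)(-) atom = 8.
8 = 4(2); a planar, fully conjugated 4n system is antiaromatic.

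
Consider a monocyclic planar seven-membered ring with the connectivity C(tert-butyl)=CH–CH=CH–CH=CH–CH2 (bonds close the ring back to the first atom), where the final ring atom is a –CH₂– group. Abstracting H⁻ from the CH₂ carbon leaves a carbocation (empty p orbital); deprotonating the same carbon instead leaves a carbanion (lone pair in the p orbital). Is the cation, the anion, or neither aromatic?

The cation

Once that carbon is sp², every ring atom has a p orbital and both ions are fully conjugated.
Cation: 3 × 2 + 0 = 6 π electrons → 4(1)+2, aromatic.
Anion: 3 × 2 + 2 = 8 π electrons → 4(2), antiaromatic.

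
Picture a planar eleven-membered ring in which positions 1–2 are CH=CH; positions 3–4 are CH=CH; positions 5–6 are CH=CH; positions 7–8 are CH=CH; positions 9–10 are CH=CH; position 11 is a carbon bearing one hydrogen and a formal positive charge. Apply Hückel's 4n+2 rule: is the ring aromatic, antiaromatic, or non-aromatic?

Aromatic

The p orbitals form a continuous loop: each doubly-bonded ring atom is sp² with one p-orbital electron; the carbocation has an empty p orbital. The ring is fully conjugated.
Tallying contributions gives 5 × 2 = 10 from the double-bond units + 0 from the CH(+) atom = 10.
Since 10 = 4·2 + 2, the ring meets the 4n+2 criterion.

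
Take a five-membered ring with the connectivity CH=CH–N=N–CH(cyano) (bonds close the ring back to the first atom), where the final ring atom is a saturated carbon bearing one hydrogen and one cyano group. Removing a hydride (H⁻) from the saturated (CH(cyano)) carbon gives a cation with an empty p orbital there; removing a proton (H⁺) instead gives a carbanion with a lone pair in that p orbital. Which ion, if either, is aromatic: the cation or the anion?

The anion

In both ions every ring atom is sp² and contributes a p orbital, so both rings are fully conjugated.
Cation: 2 × 2 + 0 = 4 π electrons → 4(1), antiaromatic.
Anion: 2 × 2 + 2 = 6 π electrons → 4(1)+2, aromatic.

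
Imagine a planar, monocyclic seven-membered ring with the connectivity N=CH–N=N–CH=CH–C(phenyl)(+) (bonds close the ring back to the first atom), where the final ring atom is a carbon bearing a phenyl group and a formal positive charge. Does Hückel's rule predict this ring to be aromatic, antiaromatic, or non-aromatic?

Check conjugation: each doubly-bonded ring atom is sp² with one p-orbital electron; each =N– nitrogen is pyridine-type (lone pair in the sp² plane, one electron in the p orbital); the carbocation has an empty p orbital — every position has a p orbital, so the cyclic π system is continuous.
π-electron count: 3 × 2 = 6 from the double-bond units + 0 from the C(phenyl)(+) atom = 6.
With 6 π electrons (n = 1), the Hückel 4n+2 condition holds.

Aromatic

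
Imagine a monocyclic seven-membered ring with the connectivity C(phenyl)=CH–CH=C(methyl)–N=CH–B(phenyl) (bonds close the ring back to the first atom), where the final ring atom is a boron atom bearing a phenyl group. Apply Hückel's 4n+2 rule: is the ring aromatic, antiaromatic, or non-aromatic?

Aromatic

Check conjugation: the double-bond atoms are sp², each contributing one p electron; the doubly-bonded nitrogens are pyridine-type — their lone pairs lie in the ring plane, leaving one electron in the p orbital; the boron has an empty p orbital — every position has a p orbital, so the cyclic π system is continuous.
Counting π electrons: 3 × 2 = 6 from the double-bond units + 0 from the B(phenyl) atom = 6.
That gives a 4n+2 count (6, n = 1).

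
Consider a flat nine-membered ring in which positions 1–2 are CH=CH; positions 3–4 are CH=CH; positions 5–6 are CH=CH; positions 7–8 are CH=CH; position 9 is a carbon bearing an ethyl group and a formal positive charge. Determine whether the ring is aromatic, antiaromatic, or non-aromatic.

Antiaromatic

Every ring atom contributes a p orbital perpendicular to the ring (each doubly-bonded ring atom is sp² with one p-orbital electron; the carbocation has an empty p orbital), so the π system is cyclic and fully conjugated.
Adding the contributions, 4 × 2 = 8 from the double-bond units + 0 from the C(ethyl)(+) atom = 8.
A 4n π count (8, n = 2) in a planar conjugated ring means antiaromatic.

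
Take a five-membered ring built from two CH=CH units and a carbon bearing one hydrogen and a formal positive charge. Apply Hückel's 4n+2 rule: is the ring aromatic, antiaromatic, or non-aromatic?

Antiaromatic

All ring atoms are sp² and supply a p orbital to the ring (the double-bond atoms are sp², each contributing one p electron; the carbocation has an empty p orbital); the conjugation is uninterrupted.
Tallying contributions gives 2 × 2 = 4 from the double-bond units + 0 from the CH(+) atom = 4.
A 4n π count (4, n = 1) in a planar conjugated ring means antiaromatic.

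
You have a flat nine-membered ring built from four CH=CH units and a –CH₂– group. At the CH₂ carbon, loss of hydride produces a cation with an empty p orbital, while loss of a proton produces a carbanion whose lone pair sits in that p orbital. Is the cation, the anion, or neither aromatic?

The anion

Once that carbon is sp², every ring atom has a p orbital and both ions are fully conjugated.
Cation: 4 × 2 + 0 = 8 π electrons → 4(2), antiaromatic.
Anion: 4 × 2 + 2 = 10 π electrons → 4(2)+2, aromatic.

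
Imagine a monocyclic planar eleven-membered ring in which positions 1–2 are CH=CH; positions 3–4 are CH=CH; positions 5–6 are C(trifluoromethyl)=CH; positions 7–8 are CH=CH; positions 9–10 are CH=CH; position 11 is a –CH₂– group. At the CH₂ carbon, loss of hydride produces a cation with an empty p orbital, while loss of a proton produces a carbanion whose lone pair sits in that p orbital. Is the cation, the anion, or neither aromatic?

In either ion the ring is fully conjugated: every atom, including the new sp² carbon, supplies a p orbital.
Cation: 5 × 2 + 0 = 10 π electrons → 4(2)+2, aromatic.
Anion: 5 × 2 + 2 = 12 π electrons → 4(3), antiaromatic.

The cation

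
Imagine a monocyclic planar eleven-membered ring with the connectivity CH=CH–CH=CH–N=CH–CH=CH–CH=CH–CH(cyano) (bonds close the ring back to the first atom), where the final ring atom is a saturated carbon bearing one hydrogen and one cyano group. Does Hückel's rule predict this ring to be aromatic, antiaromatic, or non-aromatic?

Non-aromatic

The CH(cyano) position has four σ bonds — that saturated carbon is sp³ and has no p orbital in the ring π system — so the cyclic conjugation is interrupted.
A ring that is not fully conjugated cannot be aromatic or antiaromatic regardless of its π-electron count.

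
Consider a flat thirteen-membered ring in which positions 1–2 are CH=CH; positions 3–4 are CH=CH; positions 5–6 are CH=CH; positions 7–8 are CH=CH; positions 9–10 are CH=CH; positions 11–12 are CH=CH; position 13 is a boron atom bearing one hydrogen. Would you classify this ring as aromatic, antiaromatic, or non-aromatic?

Check conjugation: every atom in a ring double bond is sp² and brings one electron to the p orbital; the boron has an empty p orbital — every position has a p orbital, so the cyclic π system is continuous.
Adding the contributions, 6 × 2 = 12 from the double-bond units + 0 from the BH atom = 12.
A 4n π count (12, n = 3) in a planar conjugated ring means antiaromatic.

Antiaromatic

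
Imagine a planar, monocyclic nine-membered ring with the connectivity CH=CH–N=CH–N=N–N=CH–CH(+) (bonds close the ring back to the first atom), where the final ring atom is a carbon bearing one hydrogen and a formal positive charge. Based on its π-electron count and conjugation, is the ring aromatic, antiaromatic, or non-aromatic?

Antiaromatic

Check conjugation: each doubly-bonded ring atom is sp² with one p-orbital electron; each =N– nitrogen is pyridine-type (lone pair in the sp² plane, one electron in the p orbital); the carbocation has an empty p orbital — every position has a p orbital, so the cyclic π system is continuous.
π-electron count: 4 × 2 = 8 from the double-bond units + 0 from the CH(+) atom = 8.
8 = 4(2); a planar, fully conjugated 4n system is antiaromatic.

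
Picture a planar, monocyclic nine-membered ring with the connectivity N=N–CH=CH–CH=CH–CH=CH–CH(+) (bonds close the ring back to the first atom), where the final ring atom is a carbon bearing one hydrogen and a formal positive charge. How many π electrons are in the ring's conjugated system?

The p orbitals form a continuous loop: the double-bond atoms are sp², each contributing one p electron; each sp² =N– keeps its lone pair in-plane and puts one electron into the π system; the carbocation has an empty p orbital. The ring is fully conjugated.
Counting π electrons: 4 × 2 = 8 from the double-bond units + 0 from the CH(+) atom = 8.

8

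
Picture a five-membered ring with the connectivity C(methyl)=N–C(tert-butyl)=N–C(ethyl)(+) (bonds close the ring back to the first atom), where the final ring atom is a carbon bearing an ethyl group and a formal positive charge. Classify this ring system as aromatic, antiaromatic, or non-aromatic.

Antiaromatic

All ring atoms are sp² and supply a p orbital to the ring (each doubly-bonded ring atom is sp² with one p-orbital electron; each =N– nitrogen is pyridine-type (lone pair in the sp² plane, one electron in the p orbital); the carbocation has an empty p orbital); the conjugation is uninterrupted.
Counting π electrons: 2 × 2 = 4 from the double-bond units + 0 from the C(ethyl)(+) atom = 4.
4 is a 4n count (n = 1), so the planar conjugated ring is antiaromatic.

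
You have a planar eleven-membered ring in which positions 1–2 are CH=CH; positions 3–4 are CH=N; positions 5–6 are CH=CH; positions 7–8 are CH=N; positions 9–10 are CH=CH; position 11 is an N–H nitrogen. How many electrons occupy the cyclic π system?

All ring atoms are sp² and supply a p orbital to the ring (every atom in a ring double bond is sp² and brings one electron to the p orbital; the doubly-bonded nitrogens are pyridine-type — their lone pairs lie in the ring plane, leaving one electron in the p orbital; the pyrrole-type nitrogen donates its lone pair from the p orbital); the conjugation is uninterrupted.
Counting π electrons: 5 × 2 = 10 from the double-bond units + 2 from the NH atom = 12.

12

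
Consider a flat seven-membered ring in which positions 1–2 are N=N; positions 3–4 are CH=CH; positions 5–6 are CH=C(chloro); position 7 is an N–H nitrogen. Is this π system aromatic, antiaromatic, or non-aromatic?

All ring atoms are sp² and supply a p orbital to the ring (every atom in a ring double bond is sp² and brings one electron to the p orbital; each sp² =N– keeps its lone pair in-plane and puts one electron into the π system; the pyrrole-type nitrogen donates its lone pair from the p orbital); the conjugation is uninterrupted.
π-electron count: 3 × 2 = 6 from the double-bond units + 2 from the NH atom = 8.
8 = 4(2); a planar, fully conjugated 4n system is antiaromatic.

Antiaromatic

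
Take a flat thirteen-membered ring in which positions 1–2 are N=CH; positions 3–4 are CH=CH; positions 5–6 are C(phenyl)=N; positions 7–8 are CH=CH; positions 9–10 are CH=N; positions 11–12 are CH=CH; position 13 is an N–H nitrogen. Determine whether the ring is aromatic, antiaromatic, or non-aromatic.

Aromatic

All ring atoms are sp² and supply a p orbital to the ring (the double-bond atoms are sp², each contributing one p electron; each =N– nitrogen is pyridine-type (lone pair in the sp² plane, one electron in the p orbital); the pyrrole-type nitrogen donates its lone pair from the p orbital); the conjugation is uninterrupted.
Tallying contributions gives 6 × 2 = 12 from the double-bond units + 2 from the NH atom = 14.
Since 14 = 4·3 + 2, the ring meets the 4n+2 criterion.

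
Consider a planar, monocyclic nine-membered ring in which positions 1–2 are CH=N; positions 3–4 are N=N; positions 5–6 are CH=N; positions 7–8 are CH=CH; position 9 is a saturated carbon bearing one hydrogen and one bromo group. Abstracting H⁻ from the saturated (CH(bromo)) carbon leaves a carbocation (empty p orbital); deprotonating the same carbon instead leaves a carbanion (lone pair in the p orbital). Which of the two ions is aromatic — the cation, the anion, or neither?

The anion

In both ions every ring atom is sp² and contributes a p orbital, so both rings are fully conjugated.
Cation: 4 × 2 + 0 = 8 π electrons → 4(2), antiaromatic.
Anion: 4 × 2 + 2 = 10 π electrons → 4(2)+2, aromatic.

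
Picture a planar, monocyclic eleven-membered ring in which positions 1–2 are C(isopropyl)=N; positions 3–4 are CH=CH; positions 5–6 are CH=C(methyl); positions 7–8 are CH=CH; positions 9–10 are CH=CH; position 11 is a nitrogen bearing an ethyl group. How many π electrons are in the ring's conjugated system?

All ring atoms are sp² and supply a p orbital to the ring (the double-bond atoms are sp², each contributing one p electron; each =N– nitrogen is pyridine-type (lone pair in the sp² plane, one electron in the p orbital); the pyrrole-type nitrogen donates its lone pair from the p orbital); the conjugation is uninterrupted.
π-electron count: 5 × 2 = 10 from the double-bond units + 2 from the N(ethyl) atom = 12.

12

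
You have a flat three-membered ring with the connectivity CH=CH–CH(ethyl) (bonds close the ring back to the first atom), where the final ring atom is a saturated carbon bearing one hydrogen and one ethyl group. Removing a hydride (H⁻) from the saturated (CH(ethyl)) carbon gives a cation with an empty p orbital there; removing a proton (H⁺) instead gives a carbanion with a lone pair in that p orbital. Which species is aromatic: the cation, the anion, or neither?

Once that carbon is sp², every ring atom has a p orbital and both ions are fully conjugated.
Cation: 1 × 2 + 0 = 2 π electrons → 4(0)+2, aromatic.
Anion: 1 × 2 + 2 = 4 π electrons → 4(1), antiaromatic.

The cation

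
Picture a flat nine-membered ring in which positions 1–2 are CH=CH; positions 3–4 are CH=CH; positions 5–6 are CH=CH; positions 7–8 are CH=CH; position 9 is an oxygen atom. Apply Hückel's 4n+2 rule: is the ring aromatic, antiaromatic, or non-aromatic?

Aromatic

Every ring atom contributes a p orbital perpendicular to the ring (each doubly-bonded ring atom is sp² with one p-orbital electron; the oxygen donates one lone pair from its p orbital), so the π system is cyclic and fully conjugated.
Tallying contributions gives 4 × 2 = 8 from the double-bond units + 2 from the O atom = 10.
10 = 4(2) + 2, which satisfies Hückel's 4n+2 rule.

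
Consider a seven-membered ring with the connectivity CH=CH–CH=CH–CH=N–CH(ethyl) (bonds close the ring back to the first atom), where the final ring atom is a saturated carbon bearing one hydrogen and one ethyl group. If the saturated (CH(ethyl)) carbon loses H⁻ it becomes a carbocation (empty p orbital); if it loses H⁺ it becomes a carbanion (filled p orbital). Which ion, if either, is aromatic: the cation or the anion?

Once that carbon is sp², every ring atom has a p orbital and both ions are fully conjugated.
Cation: 3 × 2 + 0 = 6 π electrons → 4(1)+2, aromatic.
Anion: 3 × 2 + 2 = 8 π electrons → 4(2), antiaromatic.

The cation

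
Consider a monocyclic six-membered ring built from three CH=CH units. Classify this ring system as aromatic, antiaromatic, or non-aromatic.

Aromatic

Check conjugation: the double-bond atoms are sp², each contributing one p electron — every position has a p orbital, so the cyclic π system is continuous.
Counting π electrons: 3 × 2 = 6 from the 3 double-bond units.
That gives a 4n+2 count (6, n = 1).
This is benzene.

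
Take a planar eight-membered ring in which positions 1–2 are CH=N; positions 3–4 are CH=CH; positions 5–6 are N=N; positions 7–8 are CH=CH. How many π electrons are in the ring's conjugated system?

8

The p orbitals form a continuous loop: the double-bond atoms are sp², each contributing one p electron; each sp² =N– keeps its lone pair in-plane and puts one electron into the π system. The ring is fully conjugated.
π-electron count: 4 × 2 = 8 from the 4 double-bond units.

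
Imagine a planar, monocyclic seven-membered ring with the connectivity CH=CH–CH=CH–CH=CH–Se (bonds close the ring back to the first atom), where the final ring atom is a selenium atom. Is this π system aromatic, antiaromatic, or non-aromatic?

Antiaromatic

The p orbitals form a continuous loop: the double-bond atoms are sp², each contributing one p electron; the selenium donates one lone pair from its p orbital. The ring is fully conjugated.
Tallying contributions gives 3 × 2 = 6 from the double-bond units + 2 from the Se atom = 8.
8 is a 4n count (n = 2), so the planar conjugated ring is antiaromatic.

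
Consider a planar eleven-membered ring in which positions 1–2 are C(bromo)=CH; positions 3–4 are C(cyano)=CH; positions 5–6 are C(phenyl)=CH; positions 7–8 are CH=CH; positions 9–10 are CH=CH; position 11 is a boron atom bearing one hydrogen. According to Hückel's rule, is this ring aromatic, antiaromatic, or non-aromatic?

Aromatic

All ring atoms are sp² and supply a p orbital to the ring (each doubly-bonded ring atom is sp² with one p-orbital electron; the boron has an empty p orbital); the conjugation is uninterrupted.
Counting π electrons: 5 × 2 = 10 from the double-bond units + 0 from the BH atom = 10.
10 = 4(2) + 2, which satisfies Hückel's 4n+2 rule.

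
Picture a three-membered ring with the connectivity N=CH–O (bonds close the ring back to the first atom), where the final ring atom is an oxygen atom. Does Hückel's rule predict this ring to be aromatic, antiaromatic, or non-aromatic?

The p orbitals form a continuous loop: each doubly-bonded ring atom is sp² with one p-orbital electron; each =N– nitrogen is pyridine-type (lone pair in the sp² plane, one electron in the p orbital); the oxygen donates one lone pair from its p orbital. The ring is fully conjugated.
π-electron count: 1 × 2 = 2 from the double-bond unit + 2 from the O atom = 4.
With 4 = 4·1 π electrons, Hückel's rule classifies the planar ring as antiaromatic.

Antiaromatic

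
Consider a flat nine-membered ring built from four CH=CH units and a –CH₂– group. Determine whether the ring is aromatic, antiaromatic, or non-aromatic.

Non-aromatic

The CH2 position has four σ bonds — the tetrahedral CH₂ carbon is sp³ and has no p orbital in the ring π system — so the cyclic conjugation is interrupted.
A ring that is not fully conjugated cannot be aromatic or antiaromatic regardless of its π-electron count.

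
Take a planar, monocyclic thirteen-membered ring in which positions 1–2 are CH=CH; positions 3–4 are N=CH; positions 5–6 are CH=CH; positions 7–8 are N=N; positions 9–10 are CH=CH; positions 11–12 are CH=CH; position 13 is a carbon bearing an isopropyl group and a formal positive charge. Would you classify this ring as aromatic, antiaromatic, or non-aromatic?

Check conjugation: the double-bond atoms are sp², each contributing one p electron; the doubly-bonded nitrogens are pyridine-type — their lone pairs lie in the ring plane, leaving one electron in the p orbital; the carbocation has an empty p orbital — every position has a p orbital, so the cyclic π system is continuous.
Tallying contributions gives 6 × 2 = 12 from the double-bond units + 0 from the C(isopropyl)(+) atom = 12.
12 is a 4n count (n = 3), so the planar conjugated ring is antiaromatic.

Antiaromatic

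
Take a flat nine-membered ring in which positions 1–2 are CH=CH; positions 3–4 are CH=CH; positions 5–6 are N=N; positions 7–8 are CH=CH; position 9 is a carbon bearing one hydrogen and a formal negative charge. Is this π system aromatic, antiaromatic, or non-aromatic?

All ring atoms are sp² and supply a p orbital to the ring (the double-bond atoms are sp², each contributing one p electron; each sp² =N– keeps its lone pair in-plane and puts one electron into the π system; the carbanion's lone pair occupies the p orbital); the conjugation is uninterrupted.
π-electron count: 4 × 2 = 8 from the double-bond units + 2 from the CH(-) atom = 10.
With 10 π electrons (n = 2), the Hückel 4n+2 condition holds.

Aromatic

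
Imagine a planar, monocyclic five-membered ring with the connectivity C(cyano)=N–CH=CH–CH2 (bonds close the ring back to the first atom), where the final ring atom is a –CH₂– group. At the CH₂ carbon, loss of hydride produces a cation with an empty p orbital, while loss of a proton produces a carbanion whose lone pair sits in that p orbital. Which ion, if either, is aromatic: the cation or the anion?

The anion

Both ions have a continuous loop of p orbitals — each ring atom is sp².
Cation: 2 × 2 + 0 = 4 π electrons → 4(1), antiaromatic.
Anion: 2 × 2 + 2 = 6 π electrons → 4(1)+2, aromatic.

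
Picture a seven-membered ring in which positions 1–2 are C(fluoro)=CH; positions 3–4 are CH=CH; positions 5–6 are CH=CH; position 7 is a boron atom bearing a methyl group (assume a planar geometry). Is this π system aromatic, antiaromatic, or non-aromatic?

Aromatic

Every ring atom contributes a p orbital perpendicular to the ring (every atom in a ring double bond is sp² and brings one electron to the p orbital; the boron has an empty p orbital), so the π system is cyclic and fully conjugated.
Counting π electrons: 3 × 2 = 6 from the double-bond units + 0 from the B(methyl) atom = 6.
6 = 4(1) + 2, which satisfies Hückel's 4n+2 rule.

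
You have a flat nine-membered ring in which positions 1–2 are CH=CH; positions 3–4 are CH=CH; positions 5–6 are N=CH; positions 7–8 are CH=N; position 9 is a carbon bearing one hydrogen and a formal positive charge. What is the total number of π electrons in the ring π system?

The p orbitals form a continuous loop: each doubly-bonded ring atom is sp² with one p-orbital electron; each sp² =N– keeps its lone pair in-plane and puts one electron into the π system; the carbocation has an empty p orbital. The ring is fully conjugated.
Counting π electrons: 4 × 2 = 8 from the double-bond units + 0 from the CH(+) atom = 8.

8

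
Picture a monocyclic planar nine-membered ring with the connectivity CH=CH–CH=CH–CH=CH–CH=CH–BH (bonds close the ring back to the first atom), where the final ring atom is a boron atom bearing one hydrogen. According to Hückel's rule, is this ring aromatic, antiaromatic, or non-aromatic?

The p orbitals form a continuous loop: each doubly-bonded ring atom is sp² with one p-orbital electron; the boron has an empty p orbital. The ring is fully conjugated.
Tallying contributions gives 4 × 2 = 8 from the double-bond units + 0 from the BH atom = 8.
8 is a 4n count (n = 2), so the planar conjugated ring is antiaromatic.

Antiaromatic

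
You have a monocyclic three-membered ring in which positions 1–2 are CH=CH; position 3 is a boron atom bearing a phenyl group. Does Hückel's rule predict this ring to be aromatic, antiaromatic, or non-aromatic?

Aromatic

Every ring atom contributes a p orbital perpendicular to the ring (every atom in a ring double bond is sp² and brings one electron to the p orbital; the boron has an empty p orbital), so the π system is cyclic and fully conjugated.
Counting π electrons: 1 × 2 = 2 from the double-bond unit + 0 from the B(phenyl) atom = 2.
2 = 4(0) + 2, which satisfies Hückel's 4n+2 rule.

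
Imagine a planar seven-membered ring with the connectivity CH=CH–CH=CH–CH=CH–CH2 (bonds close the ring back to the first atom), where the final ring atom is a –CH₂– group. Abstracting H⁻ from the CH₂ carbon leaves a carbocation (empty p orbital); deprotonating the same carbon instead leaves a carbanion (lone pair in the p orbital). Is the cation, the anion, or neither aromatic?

Once that carbon is sp², every ring atom has a p orbital and both ions are fully conjugated.
Cation: 3 × 2 + 0 = 6 π electrons → 4(1)+2, aromatic.
Anion: 3 × 2 + 2 = 8 π electrons → 4(2), antiaromatic.

The cation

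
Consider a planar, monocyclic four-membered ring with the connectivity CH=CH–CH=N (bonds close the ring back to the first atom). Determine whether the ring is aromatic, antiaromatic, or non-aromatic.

The p orbitals form a continuous loop: each doubly-bonded ring atom is sp² with one p-orbital electron; each =N– nitrogen is pyridine-type (lone pair in the sp² plane, one electron in the p orbital). The ring is fully conjugated.
Adding the contributions, 2 × 2 = 4 from the 2 double-bond units.
A 4n π count (4, n = 1) in a planar conjugated ring means antiaromatic.

Antiaromatic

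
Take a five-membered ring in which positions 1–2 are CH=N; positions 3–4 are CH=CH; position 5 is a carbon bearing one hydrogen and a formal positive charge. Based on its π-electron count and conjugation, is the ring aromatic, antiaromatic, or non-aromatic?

Antiaromatic

Check conjugation: the double-bond atoms are sp², each contributing one p electron; each sp² =N– keeps its lone pair in-plane and puts one electron into the π system; the carbocation has an empty p orbital — every position has a p orbital, so the cyclic π system is continuous.
π-electron count: 2 × 2 = 4 from the double-bond units + 0 from the CH(+) atom = 4.
4 is a 4n count (n = 1), so the planar conjugated ring is antiaromatic.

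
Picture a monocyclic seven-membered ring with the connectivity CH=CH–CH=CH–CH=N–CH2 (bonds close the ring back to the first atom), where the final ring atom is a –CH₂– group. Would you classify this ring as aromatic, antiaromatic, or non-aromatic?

The CH2 carbon is saturated: the tetrahedral CH₂ carbon is sp³ and has no p orbital in the ring π system. Conjugation is not continuous around the ring.
A ring that is not fully conjugated cannot be aromatic or antiaromatic regardless of its π-electron count.

Non-aromatic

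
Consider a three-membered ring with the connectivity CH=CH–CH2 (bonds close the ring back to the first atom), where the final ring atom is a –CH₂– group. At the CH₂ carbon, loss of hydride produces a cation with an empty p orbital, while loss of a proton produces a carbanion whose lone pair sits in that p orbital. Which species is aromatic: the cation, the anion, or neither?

In either ion the ring is fully conjugated: every atom, including the new sp² carbon, supplies a p orbital.
Cation: 1 × 2 + 0 = 2 π electrons → 4(0)+2, aromatic.
Anion: 1 × 2 + 2 = 4 π electrons → 4(1), antiaromatic.

The cation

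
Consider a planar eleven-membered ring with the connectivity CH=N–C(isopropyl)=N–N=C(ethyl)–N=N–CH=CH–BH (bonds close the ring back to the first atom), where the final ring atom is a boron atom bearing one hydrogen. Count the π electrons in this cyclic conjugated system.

10

The p orbitals form a continuous loop: the double-bond atoms are sp², each contributing one p electron; each sp² =N– keeps its lone pair in-plane and puts one electron into the π system; the boron has an empty p orbital. The ring is fully conjugated.
Counting π electrons: 5 × 2 = 10 from the double-bond units + 0 from the BH atom = 10.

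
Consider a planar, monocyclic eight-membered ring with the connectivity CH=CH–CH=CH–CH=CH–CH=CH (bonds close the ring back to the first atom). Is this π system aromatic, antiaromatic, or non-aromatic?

The p orbitals form a continuous loop: each doubly-bonded ring atom is sp² with one p-orbital electron. The ring is fully conjugated.
Tallying contributions gives 4 × 2 = 8 from the 4 double-bond units.
8 is a 4n count (n = 2), so the planar conjugated ring is antiaromatic.

Antiaromatic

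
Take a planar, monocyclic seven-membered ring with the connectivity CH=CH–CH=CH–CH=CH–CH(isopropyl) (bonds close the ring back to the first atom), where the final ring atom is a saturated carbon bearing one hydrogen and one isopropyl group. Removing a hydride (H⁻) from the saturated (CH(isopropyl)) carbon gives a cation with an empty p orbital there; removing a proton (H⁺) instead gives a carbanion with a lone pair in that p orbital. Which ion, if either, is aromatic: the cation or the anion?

The cation

Once that carbon is sp², every ring atom has a p orbital and both ions are fully conjugated.
Cation: 3 × 2 + 0 = 6 π electrons → 4(1)+2, aromatic.
Anion: 3 × 2 + 2 = 8 π electrons → 4(2), antiaromatic.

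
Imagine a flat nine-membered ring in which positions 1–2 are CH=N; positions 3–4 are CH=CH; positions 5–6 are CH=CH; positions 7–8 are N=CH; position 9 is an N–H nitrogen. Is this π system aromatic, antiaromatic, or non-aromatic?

Every ring atom contributes a p orbital perpendicular to the ring (the double-bond atoms are sp², each contributing one p electron; each sp² =N– keeps its lone pair in-plane and puts one electron into the π system; the pyrrole-type nitrogen donates its lone pair from the p orbital), so the π system is cyclic and fully conjugated.
π-electron count: 4 × 2 = 8 from the double-bond units + 2 from the NH atom = 10.
Since 10 = 4·2 + 2, the ring meets the 4n+2 criterion.

Aromatic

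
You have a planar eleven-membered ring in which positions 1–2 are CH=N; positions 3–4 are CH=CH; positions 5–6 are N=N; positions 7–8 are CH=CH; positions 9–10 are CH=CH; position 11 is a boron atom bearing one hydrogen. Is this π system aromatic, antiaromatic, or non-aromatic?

Aromatic

All ring atoms are sp² and supply a p orbital to the ring (each doubly-bonded ring atom is sp² with one p-orbital electron; each sp² =N– keeps its lone pair in-plane and puts one electron into the π system; the boron has an empty p orbital); the conjugation is uninterrupted.
Adding the contributions, 5 × 2 = 10 from the double-bond units + 0 from the BH atom = 10.
Since 10 = 4·2 + 2, the ring meets the 4n+2 criterion.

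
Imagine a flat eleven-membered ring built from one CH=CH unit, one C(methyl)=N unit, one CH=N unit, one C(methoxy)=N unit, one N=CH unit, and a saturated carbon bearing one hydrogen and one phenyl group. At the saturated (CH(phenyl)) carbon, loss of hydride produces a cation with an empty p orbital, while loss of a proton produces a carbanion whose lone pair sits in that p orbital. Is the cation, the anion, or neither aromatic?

In either ion the ring is fully conjugated: every atom, including the new sp² carbon, supplies a p orbital.
Cation: 5 × 2 + 0 = 10 π electrons → 4(2)+2, aromatic.
Anion: 5 × 2 + 2 = 12 π electrons → 4(3), antiaromatic.

The cation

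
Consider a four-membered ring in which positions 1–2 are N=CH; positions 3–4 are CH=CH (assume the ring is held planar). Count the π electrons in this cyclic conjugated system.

4

Check conjugation: the double-bond atoms are sp², each contributing one p electron; each =N– nitrogen is pyridine-type (lone pair in the sp² plane, one electron in the p orbital) — every position has a p orbital, so the cyclic π system is continuous.
π-electron count: 2 × 2 = 4 from the 2 double-bond units.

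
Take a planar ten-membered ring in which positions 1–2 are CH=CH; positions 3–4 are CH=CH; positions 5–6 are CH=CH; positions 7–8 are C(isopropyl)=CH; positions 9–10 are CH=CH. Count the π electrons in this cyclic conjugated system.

All ring atoms are sp² and supply a p orbital to the ring (the double-bond atoms are sp², each contributing one p electron); the conjugation is uninterrupted.
π-electron count: 5 × 2 = 10 from the 5 double-bond units.

10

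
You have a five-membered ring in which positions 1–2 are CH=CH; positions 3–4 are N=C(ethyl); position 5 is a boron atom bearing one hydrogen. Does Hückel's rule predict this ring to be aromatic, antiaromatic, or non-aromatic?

Antiaromatic

Check conjugation: each doubly-bonded ring atom is sp² with one p-orbital electron; each =N– nitrogen is pyridine-type (lone pair in the sp² plane, one electron in the p orbital); the boron has an empty p orbital — every position has a p orbital, so the cyclic π system is continuous.
Tallying contributions gives 2 × 2 = 4 from the double-bond units + 0 from the BH atom = 4.
With 4 = 4·1 π electrons, Hückel's rule classifies the planar ring as antiaromatic.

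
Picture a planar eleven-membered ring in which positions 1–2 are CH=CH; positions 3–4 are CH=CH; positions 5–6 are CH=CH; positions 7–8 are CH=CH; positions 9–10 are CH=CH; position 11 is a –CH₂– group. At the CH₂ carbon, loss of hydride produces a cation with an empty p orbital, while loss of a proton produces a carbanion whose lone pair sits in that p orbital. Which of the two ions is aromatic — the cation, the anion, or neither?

In both ions every ring atom is sp² and contributes a p orbital, so both rings are fully conjugated.
Cation: 5 × 2 + 0 = 10 π electrons → 4(2)+2, aromatic.
Anion: 5 × 2 + 2 = 12 π electrons → 4(3), antiaromatic.

The cation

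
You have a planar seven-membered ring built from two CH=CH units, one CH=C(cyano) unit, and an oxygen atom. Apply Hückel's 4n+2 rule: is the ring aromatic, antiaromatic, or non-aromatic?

Check conjugation: each doubly-bonded ring atom is sp² with one p-orbital electron; the oxygen donates one lone pair from its p orbital — every position has a p orbital, so the cyclic π system is continuous.
π-electron count: 3 × 2 = 6 from the double-bond units + 2 from the O atom = 8.
8 is a 4n count (n = 2), so the planar conjugated ring is antiaromatic.

Antiaromatic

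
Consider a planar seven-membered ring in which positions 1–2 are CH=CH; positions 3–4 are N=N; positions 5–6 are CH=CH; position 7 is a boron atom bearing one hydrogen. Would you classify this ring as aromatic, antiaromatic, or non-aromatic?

Aromatic

The p orbitals form a continuous loop: the double-bond atoms are sp², each contributing one p electron; each sp² =N– keeps its lone pair in-plane and puts one electron into the π system; the boron has an empty p orbital. The ring is fully conjugated.
Counting π electrons: 3 × 2 = 6 from the double-bond units + 0 from the BH atom = 6.
6 = 4(1) + 2, which satisfies Hückel's 4n+2 rule.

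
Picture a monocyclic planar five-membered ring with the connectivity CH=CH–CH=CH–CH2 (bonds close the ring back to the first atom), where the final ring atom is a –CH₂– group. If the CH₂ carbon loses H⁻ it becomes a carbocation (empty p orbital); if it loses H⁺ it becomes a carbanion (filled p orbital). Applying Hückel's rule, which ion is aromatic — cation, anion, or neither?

The anion

Once that carbon is sp², every ring atom has a p orbital and both ions are fully conjugated.
Cation: 2 × 2 + 0 = 4 π electrons → 4(1), antiaromatic.
Anion: 2 × 2 + 2 = 6 π electrons → 4(1)+2, aromatic.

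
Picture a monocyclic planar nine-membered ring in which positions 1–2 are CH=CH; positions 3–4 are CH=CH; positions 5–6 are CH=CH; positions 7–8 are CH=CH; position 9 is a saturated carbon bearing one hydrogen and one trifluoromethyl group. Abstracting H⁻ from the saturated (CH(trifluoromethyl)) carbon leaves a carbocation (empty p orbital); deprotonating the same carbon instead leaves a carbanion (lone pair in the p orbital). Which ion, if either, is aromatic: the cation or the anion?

The anion

Both ions have a continuous loop of p orbitals — each ring atom is sp².
Cation: 4 × 2 + 0 = 8 π electrons → 4(2), antiaromatic.
Anion: 4 × 2 + 2 = 10 π electrons → 4(2)+2, aromatic.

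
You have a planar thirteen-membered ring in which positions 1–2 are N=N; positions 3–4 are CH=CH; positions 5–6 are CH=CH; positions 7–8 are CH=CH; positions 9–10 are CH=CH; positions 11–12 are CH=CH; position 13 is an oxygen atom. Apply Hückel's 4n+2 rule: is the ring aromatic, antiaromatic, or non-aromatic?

The p orbitals form a continuous loop: each doubly-bonded ring atom is sp² with one p-orbital electron; each =N– nitrogen is pyridine-type (lone pair in the sp² plane, one electron in the p orbital); the oxygen donates one lone pair from its p orbital. The ring is fully conjugated.
Tallying contributions gives 6 × 2 = 12 from the double-bond units + 2 from the O atom = 14.
That gives a 4n+2 count (14, n = 3).

Aromatic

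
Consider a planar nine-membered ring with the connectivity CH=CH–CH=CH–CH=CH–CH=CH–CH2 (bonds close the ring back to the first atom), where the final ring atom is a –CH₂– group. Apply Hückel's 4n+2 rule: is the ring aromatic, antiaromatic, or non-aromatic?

Non-aromatic

Because the tetrahedral CH₂ carbon is sp³ and has no p orbital in the ring π system at the CH2 position, the π system cannot extend all the way around the ring.
Broken conjugation rules out both aromaticity and antiaromaticity.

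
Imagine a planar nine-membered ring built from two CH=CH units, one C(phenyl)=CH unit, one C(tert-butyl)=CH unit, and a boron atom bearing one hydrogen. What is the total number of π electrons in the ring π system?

8

The p orbitals form a continuous loop: each doubly-bonded ring atom is sp² with one p-orbital electron; the boron has an empty p orbital. The ring is fully conjugated.
Tallying contributions gives 4 × 2 = 8 from the double-bond units + 0 from the BH atom = 8.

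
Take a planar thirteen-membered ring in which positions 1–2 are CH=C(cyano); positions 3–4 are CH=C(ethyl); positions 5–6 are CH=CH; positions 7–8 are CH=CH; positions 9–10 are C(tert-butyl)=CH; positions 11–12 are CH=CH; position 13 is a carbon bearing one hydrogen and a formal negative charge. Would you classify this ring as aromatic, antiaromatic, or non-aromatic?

Aromatic

Every ring atom contributes a p orbital perpendicular to the ring (the double-bond atoms are sp², each contributing one p electron; the carbanion's lone pair occupies the p orbital), so the π system is cyclic and fully conjugated.
π-electron count: 6 × 2 = 12 from the double-bond units + 2 from the CH(-) atom = 14.
That gives a 4n+2 count (14, n = 3).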